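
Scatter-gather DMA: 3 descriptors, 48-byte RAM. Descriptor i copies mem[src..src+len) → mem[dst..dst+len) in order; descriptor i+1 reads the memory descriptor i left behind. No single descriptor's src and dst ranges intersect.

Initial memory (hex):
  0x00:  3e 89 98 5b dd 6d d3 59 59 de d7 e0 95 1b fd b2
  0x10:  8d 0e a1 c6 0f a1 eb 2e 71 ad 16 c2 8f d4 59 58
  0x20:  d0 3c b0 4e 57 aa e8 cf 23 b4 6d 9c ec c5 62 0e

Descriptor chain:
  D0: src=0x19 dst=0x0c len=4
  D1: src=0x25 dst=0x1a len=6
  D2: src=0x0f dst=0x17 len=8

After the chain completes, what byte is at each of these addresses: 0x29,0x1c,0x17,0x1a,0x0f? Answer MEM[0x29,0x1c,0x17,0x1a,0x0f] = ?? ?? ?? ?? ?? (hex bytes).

MEM[0x29,0x1c,0x17,0x1a,0x0f] = b4 0f 8f a1 8f

  after D0: wrote 4B at 0x0c = ad16c28f
  after D1: wrote 6B at 0x1a = aae8cf23b46d
  after D2: wrote 8B at 0x17 = 8f8d0ea1c60fa1eb
query mem[0x29]=0xb4, mem[0x1c]=0x0f, mem[0x17]=0x8f, mem[0x1a]=0xa1, mem[0x0f]=0x8f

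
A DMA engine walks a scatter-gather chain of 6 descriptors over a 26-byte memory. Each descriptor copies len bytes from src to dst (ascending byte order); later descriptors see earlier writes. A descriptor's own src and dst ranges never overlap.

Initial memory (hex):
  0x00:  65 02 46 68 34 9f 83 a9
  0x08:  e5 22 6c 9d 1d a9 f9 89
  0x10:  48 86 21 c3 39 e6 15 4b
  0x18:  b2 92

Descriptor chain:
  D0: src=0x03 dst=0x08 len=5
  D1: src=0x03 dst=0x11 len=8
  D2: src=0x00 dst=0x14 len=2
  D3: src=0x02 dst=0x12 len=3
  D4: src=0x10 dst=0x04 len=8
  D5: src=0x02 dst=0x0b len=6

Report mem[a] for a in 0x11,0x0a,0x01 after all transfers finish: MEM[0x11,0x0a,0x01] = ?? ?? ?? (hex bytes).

#0 dst[0x08+5] := {0x68,0x34,0x9f,0x83,0xa9}
#1 dst[0x11+8] := {0x68,0x34,0x9f,0x83,0xa9,0x68,0x34,0x9f}
#2 dst[0x14+2] := {0x65,0x02}
#3 dst[0x12+3] := {0x46,0x68,0x34}
#4 dst[0x04+8] := {0x48,0x68,0x46,0x68,0x34,0x02,0x68,0x34}
#5 dst[0x0b+6] := {0x46,0x68,0x48,0x68,0x46,0x68}
query mem[0x11]=0x68, mem[0x0a]=0x68, mem[0x01]=0x02

MEM[0x11,0x0a,0x01] = 68 68 02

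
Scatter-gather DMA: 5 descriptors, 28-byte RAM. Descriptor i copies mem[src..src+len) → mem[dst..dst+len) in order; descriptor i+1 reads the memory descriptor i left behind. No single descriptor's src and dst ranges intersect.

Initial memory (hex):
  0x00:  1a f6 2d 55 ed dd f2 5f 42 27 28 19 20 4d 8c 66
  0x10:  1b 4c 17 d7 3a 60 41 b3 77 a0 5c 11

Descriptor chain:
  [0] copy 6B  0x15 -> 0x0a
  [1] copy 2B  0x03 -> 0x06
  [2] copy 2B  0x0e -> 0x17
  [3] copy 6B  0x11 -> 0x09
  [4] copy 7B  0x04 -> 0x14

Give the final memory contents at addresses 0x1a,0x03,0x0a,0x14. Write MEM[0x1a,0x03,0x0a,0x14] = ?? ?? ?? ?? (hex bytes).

MEM[0x1a,0x03,0x0a,0x14] = 17 55 17 ed

#0 dst[0x0a+6] := {0x60,0x41,0xb3,0x77,0xa0,0x5c}
#1 dst[0x06+2] := {0x55,0xed}
#2 dst[0x17+2] := {0xa0,0x5c}
#3 dst[0x09+6] := {0x4c,0x17,0xd7,0x3a,0x60,0x41}
#4 dst[0x14+7] := {0xed,0xdd,0x55,0xed,0x42,0x4c,0x17}
query mem[0x1a]=0x17, mem[0x03]=0x55, mem[0x0a]=0x17, mem[0x14]=0xed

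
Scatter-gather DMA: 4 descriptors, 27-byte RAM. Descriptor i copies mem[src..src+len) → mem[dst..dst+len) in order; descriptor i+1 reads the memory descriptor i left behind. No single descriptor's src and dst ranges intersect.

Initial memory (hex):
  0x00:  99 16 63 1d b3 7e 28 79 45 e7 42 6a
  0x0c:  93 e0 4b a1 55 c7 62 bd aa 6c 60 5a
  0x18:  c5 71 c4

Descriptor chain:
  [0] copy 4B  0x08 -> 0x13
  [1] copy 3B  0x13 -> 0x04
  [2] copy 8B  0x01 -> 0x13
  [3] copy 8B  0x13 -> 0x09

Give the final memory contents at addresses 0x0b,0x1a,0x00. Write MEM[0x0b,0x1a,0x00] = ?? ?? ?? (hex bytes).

#0 dst[0x13+4] := {0x45,0xe7,0x42,0x6a}
#1 dst[0x04+3] := {0x45,0xe7,0x42}
#2 dst[0x13+8] := {0x16,0x63,0x1d,0x45,0xe7,0x42,0x79,0x45}
#3 dst[0x09+8] := {0x16,0x63,0x1d,0x45,0xe7,0x42,0x79,0x45}
query mem[0x0b]=0x1d, mem[0x1a]=0x45, mem[0x00]=0x99

MEM[0x0b,0x1a,0x00] = 1d 45 99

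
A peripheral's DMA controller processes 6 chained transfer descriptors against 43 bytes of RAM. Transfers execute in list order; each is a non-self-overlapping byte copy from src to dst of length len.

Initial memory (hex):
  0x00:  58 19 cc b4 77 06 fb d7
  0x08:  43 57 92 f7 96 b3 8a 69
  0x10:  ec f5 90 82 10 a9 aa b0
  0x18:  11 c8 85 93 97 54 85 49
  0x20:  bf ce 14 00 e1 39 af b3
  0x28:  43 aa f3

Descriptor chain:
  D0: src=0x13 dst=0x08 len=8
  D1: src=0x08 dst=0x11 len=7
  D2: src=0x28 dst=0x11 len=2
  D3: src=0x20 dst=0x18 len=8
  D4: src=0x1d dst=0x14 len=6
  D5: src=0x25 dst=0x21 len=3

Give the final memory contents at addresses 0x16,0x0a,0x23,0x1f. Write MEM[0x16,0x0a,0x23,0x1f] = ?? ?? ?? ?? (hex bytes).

MEM[0x16,0x0a,0x23,0x1f] = b3 a9 b3 b3

  after D0: wrote 8B at 0x08 = 8210a9aab011c885
  after D1: wrote 7B at 0x11 = 8210a9aab011c8
  after D2: wrote 2B at 0x11 = 43aa
  after D3: wrote 8B at 0x18 = bfce1400e139afb3
  after D4: wrote 6B at 0x14 = 39afb3bfce14
  after D5: wrote 3B at 0x21 = 39afb3
query mem[0x16]=0xb3, mem[0x0a]=0xa9, mem[0x23]=0xb3, mem[0x1f]=0xb3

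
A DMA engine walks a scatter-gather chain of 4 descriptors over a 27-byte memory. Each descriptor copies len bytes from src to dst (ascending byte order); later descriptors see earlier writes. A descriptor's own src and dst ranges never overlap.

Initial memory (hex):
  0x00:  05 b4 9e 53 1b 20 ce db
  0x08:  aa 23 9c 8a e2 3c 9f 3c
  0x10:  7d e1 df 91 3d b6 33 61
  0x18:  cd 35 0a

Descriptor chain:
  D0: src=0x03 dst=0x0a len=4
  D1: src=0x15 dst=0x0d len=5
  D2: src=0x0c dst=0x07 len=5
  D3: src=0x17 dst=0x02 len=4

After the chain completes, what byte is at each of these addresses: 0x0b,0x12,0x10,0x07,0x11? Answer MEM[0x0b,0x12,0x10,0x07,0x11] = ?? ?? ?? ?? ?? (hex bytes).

  after D0: wrote 4B at 0x0a = 531b20ce
  after D1: wrote 5B at 0x0d = b63361cd35
  after D2: wrote 5B at 0x07 = 20b63361cd
  after D3: wrote 4B at 0x02 = 61cd350a
query mem[0x0b]=0xcd, mem[0x12]=0xdf, mem[0x10]=0xcd, mem[0x07]=0x20, mem[0x11]=0x35

MEM[0x0b,0x12,0x10,0x07,0x11] = cd df cd 20 35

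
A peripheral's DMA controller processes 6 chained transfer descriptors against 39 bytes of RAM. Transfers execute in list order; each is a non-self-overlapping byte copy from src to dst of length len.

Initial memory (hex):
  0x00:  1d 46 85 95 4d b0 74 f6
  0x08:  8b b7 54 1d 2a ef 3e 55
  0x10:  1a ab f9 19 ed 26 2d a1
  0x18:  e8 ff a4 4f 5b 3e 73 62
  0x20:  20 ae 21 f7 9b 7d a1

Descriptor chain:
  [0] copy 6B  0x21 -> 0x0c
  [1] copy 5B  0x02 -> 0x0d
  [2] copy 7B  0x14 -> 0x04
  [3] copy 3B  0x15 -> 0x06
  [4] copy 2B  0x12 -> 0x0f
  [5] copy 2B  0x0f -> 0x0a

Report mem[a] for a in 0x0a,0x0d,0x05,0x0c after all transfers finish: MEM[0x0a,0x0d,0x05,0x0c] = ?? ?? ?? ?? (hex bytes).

[0] 0x21->0x0c len=6 : ae 21 f7 9b 7d a1
[1] 0x02->0x0d len=5 : 85 95 4d b0 74
[2] 0x14->0x04 len=7 : ed 26 2d a1 e8 ff a4
[3] 0x15->0x06 len=3 : 26 2d a1
[4] 0x12->0x0f len=2 : f9 19
[5] 0x0f->0x0a len=2 : f9 19
query mem[0x0a]=0xf9, mem[0x0d]=0x85, mem[0x05]=0x26, mem[0x0c]=0xae

MEM[0x0a,0x0d,0x05,0x0c] = f9 85 26 ae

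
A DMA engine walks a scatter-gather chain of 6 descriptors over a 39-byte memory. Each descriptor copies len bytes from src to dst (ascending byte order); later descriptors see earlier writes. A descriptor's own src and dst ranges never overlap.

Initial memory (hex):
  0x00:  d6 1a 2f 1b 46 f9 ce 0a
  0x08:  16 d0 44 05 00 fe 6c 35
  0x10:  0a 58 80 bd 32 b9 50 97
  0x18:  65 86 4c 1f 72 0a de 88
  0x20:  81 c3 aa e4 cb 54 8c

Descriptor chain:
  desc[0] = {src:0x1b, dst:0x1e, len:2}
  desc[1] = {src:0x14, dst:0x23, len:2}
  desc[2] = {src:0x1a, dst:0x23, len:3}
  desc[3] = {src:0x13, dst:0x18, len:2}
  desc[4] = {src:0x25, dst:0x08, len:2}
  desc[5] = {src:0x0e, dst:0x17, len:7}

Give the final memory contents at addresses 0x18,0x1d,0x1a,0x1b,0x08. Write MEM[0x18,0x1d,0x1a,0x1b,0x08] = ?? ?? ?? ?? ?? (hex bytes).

#0 dst[0x1e+2] := {0x1f,0x72}
#1 dst[0x23+2] := {0x32,0xb9}
#2 dst[0x23+3] := {0x4c,0x1f,0x72}
#3 dst[0x18+2] := {0xbd,0x32}
#4 dst[0x08+2] := {0x72,0x8c}
#5 dst[0x17+7] := {0x6c,0x35,0x0a,0x58,0x80,0xbd,0x32}
query mem[0x18]=0x35, mem[0x1d]=0x32, mem[0x1a]=0x58, mem[0x1b]=0x80, mem[0x08]=0x72

MEM[0x18,0x1d,0x1a,0x1b,0x08] = 35 32 58 80 72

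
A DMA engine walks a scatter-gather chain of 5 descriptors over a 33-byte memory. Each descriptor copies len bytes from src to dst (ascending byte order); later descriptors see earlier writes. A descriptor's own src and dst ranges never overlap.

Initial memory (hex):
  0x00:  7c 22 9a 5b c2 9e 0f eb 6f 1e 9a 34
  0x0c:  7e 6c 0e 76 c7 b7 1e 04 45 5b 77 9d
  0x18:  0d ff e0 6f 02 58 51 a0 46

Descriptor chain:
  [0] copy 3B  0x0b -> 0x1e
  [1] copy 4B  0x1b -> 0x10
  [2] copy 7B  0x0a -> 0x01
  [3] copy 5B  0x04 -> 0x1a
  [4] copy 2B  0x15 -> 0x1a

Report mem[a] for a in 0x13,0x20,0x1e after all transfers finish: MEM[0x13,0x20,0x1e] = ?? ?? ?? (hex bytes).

MEM[0x13,0x20,0x1e] = 34 6c 6f

D0: mem[0x1e..0x20] <- [34 7e 6c]
D1: mem[0x10..0x13] <- [6f 02 58 34]
D2: mem[0x01..0x07] <- [9a 34 7e 6c 0e 76 6f]
D3: mem[0x1a..0x1e] <- [6c 0e 76 6f 6f]
D4: mem[0x1a..0x1b] <- [5b 77]
query mem[0x13]=0x34, mem[0x20]=0x6c, mem[0x1e]=0x6f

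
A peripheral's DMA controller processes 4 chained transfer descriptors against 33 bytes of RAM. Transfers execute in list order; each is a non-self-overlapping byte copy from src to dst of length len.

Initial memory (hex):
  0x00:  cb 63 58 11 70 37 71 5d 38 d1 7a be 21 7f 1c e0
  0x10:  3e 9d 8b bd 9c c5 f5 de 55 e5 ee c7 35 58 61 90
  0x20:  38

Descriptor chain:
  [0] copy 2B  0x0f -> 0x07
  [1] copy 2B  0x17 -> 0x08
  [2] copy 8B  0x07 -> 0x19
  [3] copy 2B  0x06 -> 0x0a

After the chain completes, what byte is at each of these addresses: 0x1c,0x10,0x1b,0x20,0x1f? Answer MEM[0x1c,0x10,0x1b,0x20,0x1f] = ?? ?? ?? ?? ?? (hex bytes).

MEM[0x1c,0x10,0x1b,0x20,0x1f] = 7a 3e 55 1c 7f

  after D0: wrote 2B at 0x07 = e03e
  after D1: wrote 2B at 0x08 = de55
  after D2: wrote 8B at 0x19 = e0de557abe217f1c
  after D3: wrote 2B at 0x0a = 71e0
query mem[0x1c]=0x7a, mem[0x10]=0x3e, mem[0x1b]=0x55, mem[0x20]=0x1c, mem[0x1f]=0x7f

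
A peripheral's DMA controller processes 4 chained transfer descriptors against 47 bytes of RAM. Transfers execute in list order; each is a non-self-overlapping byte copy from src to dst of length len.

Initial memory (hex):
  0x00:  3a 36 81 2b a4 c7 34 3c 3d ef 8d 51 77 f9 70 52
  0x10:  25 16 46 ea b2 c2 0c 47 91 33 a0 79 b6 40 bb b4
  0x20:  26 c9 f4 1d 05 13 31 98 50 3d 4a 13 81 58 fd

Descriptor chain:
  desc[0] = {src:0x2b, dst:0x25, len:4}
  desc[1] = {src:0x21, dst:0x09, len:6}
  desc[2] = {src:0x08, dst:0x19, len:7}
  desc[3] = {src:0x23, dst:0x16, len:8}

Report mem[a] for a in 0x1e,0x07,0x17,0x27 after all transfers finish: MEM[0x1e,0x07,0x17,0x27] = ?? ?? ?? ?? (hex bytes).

[0] 0x2b->0x25 len=4 : 13 81 58 fd
[1] 0x21->0x09 len=6 : c9 f4 1d 05 13 81
[2] 0x08->0x19 len=7 : 3d c9 f4 1d 05 13 81
[3] 0x23->0x16 len=8 : 1d 05 13 81 58 fd 3d 4a
query mem[0x1e]=0x13, mem[0x07]=0x3c, mem[0x17]=0x05, mem[0x27]=0x58

MEM[0x1e,0x07,0x17,0x27] = 13 3c 05 58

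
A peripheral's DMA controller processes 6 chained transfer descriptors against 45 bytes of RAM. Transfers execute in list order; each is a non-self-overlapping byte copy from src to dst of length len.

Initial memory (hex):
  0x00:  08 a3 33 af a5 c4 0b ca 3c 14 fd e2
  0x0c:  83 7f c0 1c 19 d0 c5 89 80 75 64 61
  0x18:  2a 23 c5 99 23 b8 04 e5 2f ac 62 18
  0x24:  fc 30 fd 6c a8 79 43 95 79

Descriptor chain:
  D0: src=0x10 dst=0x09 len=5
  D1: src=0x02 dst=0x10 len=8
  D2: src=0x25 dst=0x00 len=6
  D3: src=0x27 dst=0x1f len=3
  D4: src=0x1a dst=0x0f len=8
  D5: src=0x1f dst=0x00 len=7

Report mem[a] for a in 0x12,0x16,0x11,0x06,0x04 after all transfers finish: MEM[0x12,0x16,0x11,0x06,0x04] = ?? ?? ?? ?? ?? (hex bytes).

MEM[0x12,0x16,0x11,0x06,0x04] = b8 79 23 30 18

#0 dst[0x09+5] := {0x19,0xd0,0xc5,0x89,0x80}
#1 dst[0x10+8] := {0x33,0xaf,0xa5,0xc4,0x0b,0xca,0x3c,0x19}
#2 dst[0x00+6] := {0x30,0xfd,0x6c,0xa8,0x79,0x43}
#3 dst[0x1f+3] := {0x6c,0xa8,0x79}
#4 dst[0x0f+8] := {0xc5,0x99,0x23,0xb8,0x04,0x6c,0xa8,0x79}
#5 dst[0x00+7] := {0x6c,0xa8,0x79,0x62,0x18,0xfc,0x30}
query mem[0x12]=0xb8, mem[0x16]=0x79, mem[0x11]=0x23, mem[0x06]=0x30, mem[0x04]=0x18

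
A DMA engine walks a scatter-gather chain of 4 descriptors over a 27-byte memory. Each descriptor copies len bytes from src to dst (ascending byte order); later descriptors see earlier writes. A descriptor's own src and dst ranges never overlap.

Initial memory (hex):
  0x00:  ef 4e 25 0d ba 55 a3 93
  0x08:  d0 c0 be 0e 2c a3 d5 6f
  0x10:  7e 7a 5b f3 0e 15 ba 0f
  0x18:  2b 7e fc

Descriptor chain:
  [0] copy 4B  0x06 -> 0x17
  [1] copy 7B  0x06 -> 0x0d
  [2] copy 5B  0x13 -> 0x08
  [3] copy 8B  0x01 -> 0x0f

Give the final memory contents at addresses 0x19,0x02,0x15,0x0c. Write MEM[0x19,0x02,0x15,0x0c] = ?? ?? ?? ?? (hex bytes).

  after D0: wrote 4B at 0x17 = a393d0c0
  after D1: wrote 7B at 0x0d = a393d0c0be0e2c
  after D2: wrote 5B at 0x08 = 2c0e15baa3
  after D3: wrote 8B at 0x0f = 4e250dba55a3932c
query mem[0x19]=0xd0, mem[0x02]=0x25, mem[0x15]=0x93, mem[0x0c]=0xa3

MEM[0x19,0x02,0x15,0x0c] = d0 25 93 a3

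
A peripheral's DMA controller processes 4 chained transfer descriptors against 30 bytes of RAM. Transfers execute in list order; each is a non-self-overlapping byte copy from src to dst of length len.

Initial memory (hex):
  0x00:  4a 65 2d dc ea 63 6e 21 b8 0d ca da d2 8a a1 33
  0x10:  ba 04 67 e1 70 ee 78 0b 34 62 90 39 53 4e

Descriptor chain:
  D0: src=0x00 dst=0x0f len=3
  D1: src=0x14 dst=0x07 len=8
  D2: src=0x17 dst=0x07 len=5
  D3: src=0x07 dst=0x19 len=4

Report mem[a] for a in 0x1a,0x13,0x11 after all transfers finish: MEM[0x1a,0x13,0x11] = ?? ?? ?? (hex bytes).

[0] 0x00->0x0f len=3 : 4a 65 2d
[1] 0x14->0x07 len=8 : 70 ee 78 0b 34 62 90 39
[2] 0x17->0x07 len=5 : 0b 34 62 90 39
[3] 0x07->0x19 len=4 : 0b 34 62 90
query mem[0x1a]=0x34, mem[0x13]=0xe1, mem[0x11]=0x2d

MEM[0x1a,0x13,0x11] = 34 e1 2d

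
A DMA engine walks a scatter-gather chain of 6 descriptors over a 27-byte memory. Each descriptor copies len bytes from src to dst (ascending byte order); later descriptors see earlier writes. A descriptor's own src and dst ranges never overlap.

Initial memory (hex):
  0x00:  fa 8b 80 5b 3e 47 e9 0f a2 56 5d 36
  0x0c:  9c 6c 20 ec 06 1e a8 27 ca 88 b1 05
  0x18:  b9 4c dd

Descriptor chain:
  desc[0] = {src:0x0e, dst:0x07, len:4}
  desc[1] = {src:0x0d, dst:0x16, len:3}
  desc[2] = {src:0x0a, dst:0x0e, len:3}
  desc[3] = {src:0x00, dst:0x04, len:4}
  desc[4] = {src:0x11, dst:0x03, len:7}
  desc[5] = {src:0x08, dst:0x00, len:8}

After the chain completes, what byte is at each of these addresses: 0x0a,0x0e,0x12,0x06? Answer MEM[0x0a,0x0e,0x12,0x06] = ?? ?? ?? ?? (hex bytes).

MEM[0x0a,0x0e,0x12,0x06] = 1e 1e a8 1e

[0] 0x0e->0x07 len=4 : 20 ec 06 1e
[1] 0x0d->0x16 len=3 : 6c 20 ec
[2] 0x0a->0x0e len=3 : 1e 36 9c
[3] 0x00->0x04 len=4 : fa 8b 80 5b
[4] 0x11->0x03 len=7 : 1e a8 27 ca 88 6c 20
[5] 0x08->0x00 len=8 : 6c 20 1e 36 9c 6c 1e 36
query mem[0x0a]=0x1e, mem[0x0e]=0x1e, mem[0x12]=0xa8, mem[0x06]=0x1e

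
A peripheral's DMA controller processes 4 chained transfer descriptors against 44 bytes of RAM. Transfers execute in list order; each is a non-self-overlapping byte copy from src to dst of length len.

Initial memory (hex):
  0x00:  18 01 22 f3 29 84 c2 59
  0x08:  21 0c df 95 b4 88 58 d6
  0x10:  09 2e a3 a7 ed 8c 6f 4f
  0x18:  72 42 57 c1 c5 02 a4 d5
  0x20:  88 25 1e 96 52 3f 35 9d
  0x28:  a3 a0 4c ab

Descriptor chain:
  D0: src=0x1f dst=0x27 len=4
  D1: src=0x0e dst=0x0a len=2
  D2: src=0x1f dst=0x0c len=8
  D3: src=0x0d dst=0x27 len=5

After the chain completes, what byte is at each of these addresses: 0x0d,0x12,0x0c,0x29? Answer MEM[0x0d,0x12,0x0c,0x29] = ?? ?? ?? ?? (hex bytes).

MEM[0x0d,0x12,0x0c,0x29] = 88 3f d5 1e

D0: mem[0x27..0x2a] <- [d5 88 25 1e]
D1: mem[0x0a..0x0b] <- [58 d6]
D2: mem[0x0c..0x13] <- [d5 88 25 1e 96 52 3f 35]
D3: mem[0x27..0x2b] <- [88 25 1e 96 52]
query mem[0x0d]=0x88, mem[0x12]=0x3f, mem[0x0c]=0xd5, mem[0x29]=0x1e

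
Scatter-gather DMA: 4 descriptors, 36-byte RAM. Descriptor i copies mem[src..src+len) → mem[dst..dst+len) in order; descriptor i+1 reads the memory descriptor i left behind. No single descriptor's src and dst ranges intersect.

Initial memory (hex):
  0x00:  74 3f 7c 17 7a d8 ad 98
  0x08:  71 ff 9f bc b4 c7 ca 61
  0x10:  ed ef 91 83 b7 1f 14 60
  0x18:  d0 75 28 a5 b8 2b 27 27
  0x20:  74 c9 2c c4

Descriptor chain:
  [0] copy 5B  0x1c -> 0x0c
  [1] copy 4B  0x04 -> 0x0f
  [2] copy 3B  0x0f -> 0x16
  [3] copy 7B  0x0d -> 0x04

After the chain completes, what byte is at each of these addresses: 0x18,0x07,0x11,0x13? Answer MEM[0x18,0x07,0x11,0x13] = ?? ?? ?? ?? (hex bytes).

MEM[0x18,0x07,0x11,0x13] = ad d8 ad 83

#0 dst[0x0c+5] := {0xb8,0x2b,0x27,0x27,0x74}
#1 dst[0x0f+4] := {0x7a,0xd8,0xad,0x98}
#2 dst[0x16+3] := {0x7a,0xd8,0xad}
#3 dst[0x04+7] := {0x2b,0x27,0x7a,0xd8,0xad,0x98,0x83}
query mem[0x18]=0xad, mem[0x07]=0xd8, mem[0x11]=0xad, mem[0x13]=0x83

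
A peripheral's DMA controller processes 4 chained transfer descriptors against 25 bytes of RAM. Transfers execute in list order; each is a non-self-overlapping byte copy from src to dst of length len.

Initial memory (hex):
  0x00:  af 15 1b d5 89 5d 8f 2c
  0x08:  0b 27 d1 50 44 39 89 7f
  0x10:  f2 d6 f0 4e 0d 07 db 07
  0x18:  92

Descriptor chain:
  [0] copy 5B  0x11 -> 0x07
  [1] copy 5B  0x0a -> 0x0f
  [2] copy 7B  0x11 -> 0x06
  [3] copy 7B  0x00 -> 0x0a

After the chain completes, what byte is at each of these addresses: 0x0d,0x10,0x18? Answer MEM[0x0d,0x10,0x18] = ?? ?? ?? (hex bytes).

D0: mem[0x07..0x0b] <- [d6 f0 4e 0d 07]
D1: mem[0x0f..0x13] <- [0d 07 44 39 89]
D2: mem[0x06..0x0c] <- [44 39 89 0d 07 db 07]
D3: mem[0x0a..0x10] <- [af 15 1b d5 89 5d 44]
query mem[0x0d]=0xd5, mem[0x10]=0x44, mem[0x18]=0x92

MEM[0x0d,0x10,0x18] = d5 44 92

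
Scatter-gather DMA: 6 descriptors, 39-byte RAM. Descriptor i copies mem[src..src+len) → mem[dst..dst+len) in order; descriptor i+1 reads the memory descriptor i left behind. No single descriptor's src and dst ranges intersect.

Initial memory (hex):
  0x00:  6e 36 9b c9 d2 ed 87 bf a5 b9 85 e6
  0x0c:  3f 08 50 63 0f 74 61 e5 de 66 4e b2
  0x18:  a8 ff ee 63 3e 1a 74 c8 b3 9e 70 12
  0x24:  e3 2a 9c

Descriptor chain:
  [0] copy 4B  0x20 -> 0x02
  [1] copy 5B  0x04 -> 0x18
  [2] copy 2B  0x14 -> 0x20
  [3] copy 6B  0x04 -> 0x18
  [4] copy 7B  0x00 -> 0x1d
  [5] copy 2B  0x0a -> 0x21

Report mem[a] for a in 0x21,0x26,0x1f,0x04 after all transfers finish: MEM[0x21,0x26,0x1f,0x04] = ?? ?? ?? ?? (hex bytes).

[0] 0x20->0x02 len=4 : b3 9e 70 12
[1] 0x04->0x18 len=5 : 70 12 87 bf a5
[2] 0x14->0x20 len=2 : de 66
[3] 0x04->0x18 len=6 : 70 12 87 bf a5 b9
[4] 0x00->0x1d len=7 : 6e 36 b3 9e 70 12 87
[5] 0x0a->0x21 len=2 : 85 e6
query mem[0x21]=0x85, mem[0x26]=0x9c, mem[0x1f]=0xb3, mem[0x04]=0x70

MEM[0x21,0x26,0x1f,0x04] = 85 9c b3 70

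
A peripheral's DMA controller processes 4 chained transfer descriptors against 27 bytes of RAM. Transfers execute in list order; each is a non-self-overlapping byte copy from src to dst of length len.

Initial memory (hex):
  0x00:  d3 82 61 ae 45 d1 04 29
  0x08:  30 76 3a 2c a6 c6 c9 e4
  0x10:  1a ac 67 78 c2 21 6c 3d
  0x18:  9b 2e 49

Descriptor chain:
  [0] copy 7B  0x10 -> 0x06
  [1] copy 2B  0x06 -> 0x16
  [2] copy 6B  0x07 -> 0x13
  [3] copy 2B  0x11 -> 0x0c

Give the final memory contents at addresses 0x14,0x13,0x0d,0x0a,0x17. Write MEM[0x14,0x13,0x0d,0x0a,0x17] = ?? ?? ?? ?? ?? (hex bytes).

MEM[0x14,0x13,0x0d,0x0a,0x17] = 67 ac 67 c2 21

  after D0: wrote 7B at 0x06 = 1aac6778c2216c
  after D1: wrote 2B at 0x16 = 1aac
  after D2: wrote 6B at 0x13 = ac6778c2216c
  after D3: wrote 2B at 0x0c = ac67
query mem[0x14]=0x67, mem[0x13]=0xac, mem[0x0d]=0x67, mem[0x0a]=0xc2, mem[0x17]=0x21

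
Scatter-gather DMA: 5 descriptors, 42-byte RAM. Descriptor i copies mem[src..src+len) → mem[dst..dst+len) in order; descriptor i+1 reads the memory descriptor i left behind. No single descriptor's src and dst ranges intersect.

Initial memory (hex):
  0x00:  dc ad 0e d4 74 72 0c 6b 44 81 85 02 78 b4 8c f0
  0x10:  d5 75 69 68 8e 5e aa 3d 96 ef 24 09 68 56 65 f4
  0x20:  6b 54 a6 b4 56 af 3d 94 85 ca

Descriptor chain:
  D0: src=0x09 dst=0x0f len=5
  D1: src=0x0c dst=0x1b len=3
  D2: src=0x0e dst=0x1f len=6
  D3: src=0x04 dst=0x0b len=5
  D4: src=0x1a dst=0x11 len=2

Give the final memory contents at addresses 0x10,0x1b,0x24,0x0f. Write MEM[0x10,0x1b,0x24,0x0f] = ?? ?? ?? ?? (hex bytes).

MEM[0x10,0x1b,0x24,0x0f] = 85 78 b4 44

D0: mem[0x0f..0x13] <- [81 85 02 78 b4]
D1: mem[0x1b..0x1d] <- [78 b4 8c]
D2: mem[0x1f..0x24] <- [8c 81 85 02 78 b4]
D3: mem[0x0b..0x0f] <- [74 72 0c 6b 44]
D4: mem[0x11..0x12] <- [24 78]
query mem[0x10]=0x85, mem[0x1b]=0x78, mem[0x24]=0xb4, mem[0x0f]=0x44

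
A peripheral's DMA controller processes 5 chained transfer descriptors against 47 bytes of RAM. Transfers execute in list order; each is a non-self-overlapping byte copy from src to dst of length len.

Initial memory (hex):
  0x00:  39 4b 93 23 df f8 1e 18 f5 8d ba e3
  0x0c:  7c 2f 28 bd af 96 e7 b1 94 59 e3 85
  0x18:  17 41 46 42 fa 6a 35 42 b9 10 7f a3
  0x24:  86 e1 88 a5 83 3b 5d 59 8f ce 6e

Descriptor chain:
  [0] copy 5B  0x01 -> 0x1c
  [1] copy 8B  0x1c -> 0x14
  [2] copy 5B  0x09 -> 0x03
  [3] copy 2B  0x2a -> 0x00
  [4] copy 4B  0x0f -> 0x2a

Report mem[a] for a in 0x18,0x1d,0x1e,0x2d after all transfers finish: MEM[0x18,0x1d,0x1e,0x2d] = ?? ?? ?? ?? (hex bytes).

MEM[0x18,0x1d,0x1e,0x2d] = f8 93 23 e7

  after D0: wrote 5B at 0x1c = 4b9323dff8
  after D1: wrote 8B at 0x14 = 4b9323dff8107fa3
  after D2: wrote 5B at 0x03 = 8dbae37c2f
  after D3: wrote 2B at 0x00 = 5d59
  after D4: wrote 4B at 0x2a = bdaf96e7
query mem[0x18]=0xf8, mem[0x1d]=0x93, mem[0x1e]=0x23, mem[0x2d]=0xe7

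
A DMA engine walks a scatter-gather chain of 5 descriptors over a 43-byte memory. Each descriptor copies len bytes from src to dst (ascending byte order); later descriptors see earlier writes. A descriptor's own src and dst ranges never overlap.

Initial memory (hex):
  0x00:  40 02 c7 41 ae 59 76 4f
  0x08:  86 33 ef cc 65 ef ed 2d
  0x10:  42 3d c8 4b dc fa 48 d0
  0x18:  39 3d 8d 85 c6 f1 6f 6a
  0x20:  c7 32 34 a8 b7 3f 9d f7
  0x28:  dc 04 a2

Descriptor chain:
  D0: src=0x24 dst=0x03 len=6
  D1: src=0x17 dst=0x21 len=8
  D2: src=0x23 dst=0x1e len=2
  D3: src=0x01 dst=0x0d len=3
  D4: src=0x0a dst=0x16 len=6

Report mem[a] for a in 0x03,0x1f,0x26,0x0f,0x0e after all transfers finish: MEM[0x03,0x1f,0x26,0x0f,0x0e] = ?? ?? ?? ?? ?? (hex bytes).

#0 dst[0x03+6] := {0xb7,0x3f,0x9d,0xf7,0xdc,0x04}
#1 dst[0x21+8] := {0xd0,0x39,0x3d,0x8d,0x85,0xc6,0xf1,0x6f}
#2 dst[0x1e+2] := {0x3d,0x8d}
#3 dst[0x0d+3] := {0x02,0xc7,0xb7}
#4 dst[0x16+6] := {0xef,0xcc,0x65,0x02,0xc7,0xb7}
query mem[0x03]=0xb7, mem[0x1f]=0x8d, mem[0x26]=0xc6, mem[0x0f]=0xb7, mem[0x0e]=0xc7

MEM[0x03,0x1f,0x26,0x0f,0x0e] = b7 8d c6 b7 c7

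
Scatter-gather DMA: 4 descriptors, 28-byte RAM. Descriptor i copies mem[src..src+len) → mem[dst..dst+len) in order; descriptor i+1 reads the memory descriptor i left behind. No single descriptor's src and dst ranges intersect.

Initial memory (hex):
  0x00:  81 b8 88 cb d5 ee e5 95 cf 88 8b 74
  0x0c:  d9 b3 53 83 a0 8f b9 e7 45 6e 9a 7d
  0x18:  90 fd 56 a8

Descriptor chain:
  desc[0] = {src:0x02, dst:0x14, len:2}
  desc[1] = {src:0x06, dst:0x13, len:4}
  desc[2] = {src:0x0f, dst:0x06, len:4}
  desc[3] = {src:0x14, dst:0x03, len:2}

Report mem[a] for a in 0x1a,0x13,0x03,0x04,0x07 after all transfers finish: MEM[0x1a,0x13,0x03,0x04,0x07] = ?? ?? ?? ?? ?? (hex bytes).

MEM[0x1a,0x13,0x03,0x04,0x07] = 56 e5 95 cf a0

  after D0: wrote 2B at 0x14 = 88cb
  after D1: wrote 4B at 0x13 = e595cf88
  after D2: wrote 4B at 0x06 = 83a08fb9
  after D3: wrote 2B at 0x03 = 95cf
query mem[0x1a]=0x56, mem[0x13]=0xe5, mem[0x03]=0x95, mem[0x04]=0xcf, mem[0x07]=0xa0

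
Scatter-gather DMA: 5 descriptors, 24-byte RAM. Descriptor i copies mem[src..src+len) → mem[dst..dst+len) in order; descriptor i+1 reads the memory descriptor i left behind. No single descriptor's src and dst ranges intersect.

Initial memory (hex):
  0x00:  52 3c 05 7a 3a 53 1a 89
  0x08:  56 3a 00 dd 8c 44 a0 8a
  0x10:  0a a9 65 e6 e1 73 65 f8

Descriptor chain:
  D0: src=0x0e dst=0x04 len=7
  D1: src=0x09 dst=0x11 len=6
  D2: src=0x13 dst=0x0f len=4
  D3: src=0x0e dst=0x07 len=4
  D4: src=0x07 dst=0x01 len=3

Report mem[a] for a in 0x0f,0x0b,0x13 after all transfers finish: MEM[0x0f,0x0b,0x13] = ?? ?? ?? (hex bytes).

MEM[0x0f,0x0b,0x13] = dd dd dd

D0: mem[0x04..0x0a] <- [a0 8a 0a a9 65 e6 e1]
D1: mem[0x11..0x16] <- [e6 e1 dd 8c 44 a0]
D2: mem[0x0f..0x12] <- [dd 8c 44 a0]
D3: mem[0x07..0x0a] <- [a0 dd 8c 44]
D4: mem[0x01..0x03] <- [a0 dd 8c]
query mem[0x0f]=0xdd, mem[0x0b]=0xdd, mem[0x13]=0xdd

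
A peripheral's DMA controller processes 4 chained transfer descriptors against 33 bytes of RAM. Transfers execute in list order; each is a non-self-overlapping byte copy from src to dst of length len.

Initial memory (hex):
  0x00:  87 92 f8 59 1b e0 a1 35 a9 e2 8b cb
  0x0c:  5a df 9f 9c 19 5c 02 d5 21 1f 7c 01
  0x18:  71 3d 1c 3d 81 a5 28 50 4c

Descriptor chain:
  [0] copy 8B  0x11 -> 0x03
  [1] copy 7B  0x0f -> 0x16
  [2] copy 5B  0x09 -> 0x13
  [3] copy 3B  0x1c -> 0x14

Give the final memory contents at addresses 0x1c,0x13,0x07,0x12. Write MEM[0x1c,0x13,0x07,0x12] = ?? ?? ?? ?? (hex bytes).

[0] 0x11->0x03 len=8 : 5c 02 d5 21 1f 7c 01 71
[1] 0x0f->0x16 len=7 : 9c 19 5c 02 d5 21 1f
[2] 0x09->0x13 len=5 : 01 71 cb 5a df
[3] 0x1c->0x14 len=3 : 1f a5 28
query mem[0x1c]=0x1f, mem[0x13]=0x01, mem[0x07]=0x1f, mem[0x12]=0x02

MEM[0x1c,0x13,0x07,0x12] = 1f 01 1f 02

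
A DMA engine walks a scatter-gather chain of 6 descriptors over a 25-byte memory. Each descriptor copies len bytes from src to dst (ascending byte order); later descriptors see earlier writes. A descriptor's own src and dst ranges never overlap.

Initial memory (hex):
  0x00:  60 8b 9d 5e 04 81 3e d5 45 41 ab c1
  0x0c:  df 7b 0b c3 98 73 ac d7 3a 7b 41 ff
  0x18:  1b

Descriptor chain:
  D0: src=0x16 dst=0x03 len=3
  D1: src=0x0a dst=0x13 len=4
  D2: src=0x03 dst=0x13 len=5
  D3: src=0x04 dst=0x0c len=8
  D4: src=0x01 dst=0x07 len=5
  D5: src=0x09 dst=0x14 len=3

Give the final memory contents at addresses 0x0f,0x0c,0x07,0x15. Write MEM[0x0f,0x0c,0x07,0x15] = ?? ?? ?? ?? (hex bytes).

MEM[0x0f,0x0c,0x07,0x15] = d5 ff 8b ff

[0] 0x16->0x03 len=3 : 41 ff 1b
[1] 0x0a->0x13 len=4 : ab c1 df 7b
[2] 0x03->0x13 len=5 : 41 ff 1b 3e d5
[3] 0x04->0x0c len=8 : ff 1b 3e d5 45 41 ab c1
[4] 0x01->0x07 len=5 : 8b 9d 41 ff 1b
[5] 0x09->0x14 len=3 : 41 ff 1b
query mem[0x0f]=0xd5, mem[0x0c]=0xff, mem[0x07]=0x8b, mem[0x15]=0xff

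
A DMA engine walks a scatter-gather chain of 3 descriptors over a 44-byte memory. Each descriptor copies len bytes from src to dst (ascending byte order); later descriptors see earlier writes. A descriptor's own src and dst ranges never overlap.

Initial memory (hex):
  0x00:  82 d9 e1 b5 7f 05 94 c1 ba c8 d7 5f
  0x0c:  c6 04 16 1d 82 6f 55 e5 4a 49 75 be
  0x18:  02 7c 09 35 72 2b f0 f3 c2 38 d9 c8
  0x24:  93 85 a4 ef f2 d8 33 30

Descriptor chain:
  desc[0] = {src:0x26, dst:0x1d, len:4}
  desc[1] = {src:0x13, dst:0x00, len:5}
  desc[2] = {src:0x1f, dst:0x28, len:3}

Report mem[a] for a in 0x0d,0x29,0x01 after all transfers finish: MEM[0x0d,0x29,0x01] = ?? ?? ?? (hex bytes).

D0: mem[0x1d..0x20] <- [a4 ef f2 d8]
D1: mem[0x00..0x04] <- [e5 4a 49 75 be]
D2: mem[0x28..0x2a] <- [f2 d8 38]
query mem[0x0d]=0x04, mem[0x29]=0xd8, mem[0x01]=0x4a

MEM[0x0d,0x29,0x01] = 04 d8 4a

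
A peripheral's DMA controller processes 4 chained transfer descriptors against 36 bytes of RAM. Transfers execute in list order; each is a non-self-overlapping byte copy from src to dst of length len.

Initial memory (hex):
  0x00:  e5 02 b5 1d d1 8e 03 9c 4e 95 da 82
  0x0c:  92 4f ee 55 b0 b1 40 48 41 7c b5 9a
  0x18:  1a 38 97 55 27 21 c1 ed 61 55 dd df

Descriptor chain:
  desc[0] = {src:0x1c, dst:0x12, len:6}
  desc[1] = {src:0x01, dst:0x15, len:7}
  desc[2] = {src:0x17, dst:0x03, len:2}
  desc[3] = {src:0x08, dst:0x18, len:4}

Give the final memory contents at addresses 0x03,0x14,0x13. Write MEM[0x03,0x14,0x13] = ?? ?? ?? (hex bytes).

MEM[0x03,0x14,0x13] = 1d c1 21

D0: mem[0x12..0x17] <- [27 21 c1 ed 61 55]
D1: mem[0x15..0x1b] <- [02 b5 1d d1 8e 03 9c]
D2: mem[0x03..0x04] <- [1d d1]
D3: mem[0x18..0x1b] <- [4e 95 da 82]
query mem[0x03]=0x1d, mem[0x14]=0xc1, mem[0x13]=0x21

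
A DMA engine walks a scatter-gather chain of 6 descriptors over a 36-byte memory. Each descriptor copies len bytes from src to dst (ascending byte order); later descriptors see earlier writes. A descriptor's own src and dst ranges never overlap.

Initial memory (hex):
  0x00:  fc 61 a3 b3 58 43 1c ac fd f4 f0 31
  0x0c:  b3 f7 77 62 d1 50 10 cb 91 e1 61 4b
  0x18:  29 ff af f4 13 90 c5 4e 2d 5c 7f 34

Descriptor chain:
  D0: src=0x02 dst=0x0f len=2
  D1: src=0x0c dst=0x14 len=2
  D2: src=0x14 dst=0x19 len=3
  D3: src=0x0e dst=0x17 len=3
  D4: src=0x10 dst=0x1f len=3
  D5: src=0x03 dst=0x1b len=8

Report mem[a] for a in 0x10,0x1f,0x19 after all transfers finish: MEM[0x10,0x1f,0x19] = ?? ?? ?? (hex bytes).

MEM[0x10,0x1f,0x19] = b3 ac b3

  after D0: wrote 2B at 0x0f = a3b3
  after D1: wrote 2B at 0x14 = b3f7
  after D2: wrote 3B at 0x19 = b3f761
  after D3: wrote 3B at 0x17 = 77a3b3
  after D4: wrote 3B at 0x1f = b35010
  after D5: wrote 8B at 0x1b = b358431cacfdf4f0
query mem[0x10]=0xb3, mem[0x1f]=0xac, mem[0x19]=0xb3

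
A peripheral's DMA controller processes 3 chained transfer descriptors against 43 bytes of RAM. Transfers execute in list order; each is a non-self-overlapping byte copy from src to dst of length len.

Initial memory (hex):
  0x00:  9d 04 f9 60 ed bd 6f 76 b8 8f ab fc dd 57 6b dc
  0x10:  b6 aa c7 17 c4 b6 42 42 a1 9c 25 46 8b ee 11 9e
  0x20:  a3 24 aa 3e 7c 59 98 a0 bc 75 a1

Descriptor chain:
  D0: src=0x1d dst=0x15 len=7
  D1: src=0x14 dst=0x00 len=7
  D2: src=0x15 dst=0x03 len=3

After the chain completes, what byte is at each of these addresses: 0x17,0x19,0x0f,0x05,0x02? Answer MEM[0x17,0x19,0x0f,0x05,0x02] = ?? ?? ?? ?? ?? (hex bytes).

[0] 0x1d->0x15 len=7 : ee 11 9e a3 24 aa 3e
[1] 0x14->0x00 len=7 : c4 ee 11 9e a3 24 aa
[2] 0x15->0x03 len=3 : ee 11 9e
query mem[0x17]=0x9e, mem[0x19]=0x24, mem[0x0f]=0xdc, mem[0x05]=0x9e, mem[0x02]=0x11

MEM[0x17,0x19,0x0f,0x05,0x02] = 9e 24 dc 9e 11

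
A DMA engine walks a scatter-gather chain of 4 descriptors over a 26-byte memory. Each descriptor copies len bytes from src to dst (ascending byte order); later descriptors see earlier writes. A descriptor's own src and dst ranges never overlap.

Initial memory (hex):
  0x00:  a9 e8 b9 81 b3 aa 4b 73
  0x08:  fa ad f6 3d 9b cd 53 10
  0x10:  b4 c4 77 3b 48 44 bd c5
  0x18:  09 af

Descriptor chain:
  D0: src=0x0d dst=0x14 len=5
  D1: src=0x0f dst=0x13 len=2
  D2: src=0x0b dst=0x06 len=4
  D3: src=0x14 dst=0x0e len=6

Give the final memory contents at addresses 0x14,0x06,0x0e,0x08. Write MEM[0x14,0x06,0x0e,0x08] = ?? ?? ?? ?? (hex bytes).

MEM[0x14,0x06,0x0e,0x08] = b4 3d b4 cd

D0: mem[0x14..0x18] <- [cd 53 10 b4 c4]
D1: mem[0x13..0x14] <- [10 b4]
D2: mem[0x06..0x09] <- [3d 9b cd 53]
D3: mem[0x0e..0x13] <- [b4 53 10 b4 c4 af]
query mem[0x14]=0xb4, mem[0x06]=0x3d, mem[0x0e]=0xb4, mem[0x08]=0xcd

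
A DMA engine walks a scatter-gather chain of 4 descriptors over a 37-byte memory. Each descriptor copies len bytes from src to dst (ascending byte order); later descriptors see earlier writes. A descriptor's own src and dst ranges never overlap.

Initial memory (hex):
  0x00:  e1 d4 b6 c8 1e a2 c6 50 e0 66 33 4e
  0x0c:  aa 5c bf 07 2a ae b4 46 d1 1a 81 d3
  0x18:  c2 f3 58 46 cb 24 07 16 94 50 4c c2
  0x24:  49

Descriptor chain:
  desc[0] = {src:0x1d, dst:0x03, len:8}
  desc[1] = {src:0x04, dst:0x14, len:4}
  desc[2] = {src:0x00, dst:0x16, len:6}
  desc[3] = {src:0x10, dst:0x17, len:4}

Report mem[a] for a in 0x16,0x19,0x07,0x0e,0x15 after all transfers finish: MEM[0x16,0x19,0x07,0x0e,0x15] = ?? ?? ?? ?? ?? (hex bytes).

  after D0: wrote 8B at 0x03 = 24071694504cc249
  after D1: wrote 4B at 0x14 = 07169450
  after D2: wrote 6B at 0x16 = e1d4b6240716
  after D3: wrote 4B at 0x17 = 2aaeb446
query mem[0x16]=0xe1, mem[0x19]=0xb4, mem[0x07]=0x50, mem[0x0e]=0xbf, mem[0x15]=0x16

MEM[0x16,0x19,0x07,0x0e,0x15] = e1 b4 50 bf 16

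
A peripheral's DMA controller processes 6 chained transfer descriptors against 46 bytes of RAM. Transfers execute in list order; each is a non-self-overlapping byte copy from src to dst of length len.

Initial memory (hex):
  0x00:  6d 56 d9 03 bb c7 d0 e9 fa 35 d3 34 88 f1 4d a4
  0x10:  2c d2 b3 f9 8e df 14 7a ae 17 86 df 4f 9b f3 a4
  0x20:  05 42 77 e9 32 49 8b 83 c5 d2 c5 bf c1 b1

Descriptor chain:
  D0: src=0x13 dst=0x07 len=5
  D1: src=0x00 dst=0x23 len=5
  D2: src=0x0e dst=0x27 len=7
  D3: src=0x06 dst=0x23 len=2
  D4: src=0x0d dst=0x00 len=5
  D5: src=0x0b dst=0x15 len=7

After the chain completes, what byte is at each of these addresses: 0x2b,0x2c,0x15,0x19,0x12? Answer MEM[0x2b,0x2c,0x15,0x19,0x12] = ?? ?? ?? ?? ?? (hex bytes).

MEM[0x2b,0x2c,0x15,0x19,0x12] = b3 f9 7a a4 b3

D0: mem[0x07..0x0b] <- [f9 8e df 14 7a]
D1: mem[0x23..0x27] <- [6d 56 d9 03 bb]
D2: mem[0x27..0x2d] <- [4d a4 2c d2 b3 f9 8e]
D3: mem[0x23..0x24] <- [d0 f9]
D4: mem[0x00..0x04] <- [f1 4d a4 2c d2]
D5: mem[0x15..0x1b] <- [7a 88 f1 4d a4 2c d2]
query mem[0x2b]=0xb3, mem[0x2c]=0xf9, mem[0x15]=0x7a, mem[0x19]=0xa4, mem[0x12]=0xb3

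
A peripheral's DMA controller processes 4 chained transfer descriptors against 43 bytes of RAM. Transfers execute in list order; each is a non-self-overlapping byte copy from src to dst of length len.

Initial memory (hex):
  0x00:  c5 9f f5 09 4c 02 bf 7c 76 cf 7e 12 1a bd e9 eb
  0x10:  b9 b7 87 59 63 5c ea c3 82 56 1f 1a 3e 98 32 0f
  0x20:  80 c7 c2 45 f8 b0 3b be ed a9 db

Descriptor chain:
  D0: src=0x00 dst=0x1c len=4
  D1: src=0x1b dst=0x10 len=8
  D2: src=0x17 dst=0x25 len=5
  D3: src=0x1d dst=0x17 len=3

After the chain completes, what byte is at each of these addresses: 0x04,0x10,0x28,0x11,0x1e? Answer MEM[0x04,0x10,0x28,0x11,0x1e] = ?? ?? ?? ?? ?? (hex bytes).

MEM[0x04,0x10,0x28,0x11,0x1e] = 4c 1a 1f c5 f5

[0] 0x00->0x1c len=4 : c5 9f f5 09
[1] 0x1b->0x10 len=8 : 1a c5 9f f5 09 80 c7 c2
[2] 0x17->0x25 len=5 : c2 82 56 1f 1a
[3] 0x1d->0x17 len=3 : 9f f5 09
query mem[0x04]=0x4c, mem[0x10]=0x1a, mem[0x28]=0x1f, mem[0x11]=0xc5, mem[0x1e]=0xf5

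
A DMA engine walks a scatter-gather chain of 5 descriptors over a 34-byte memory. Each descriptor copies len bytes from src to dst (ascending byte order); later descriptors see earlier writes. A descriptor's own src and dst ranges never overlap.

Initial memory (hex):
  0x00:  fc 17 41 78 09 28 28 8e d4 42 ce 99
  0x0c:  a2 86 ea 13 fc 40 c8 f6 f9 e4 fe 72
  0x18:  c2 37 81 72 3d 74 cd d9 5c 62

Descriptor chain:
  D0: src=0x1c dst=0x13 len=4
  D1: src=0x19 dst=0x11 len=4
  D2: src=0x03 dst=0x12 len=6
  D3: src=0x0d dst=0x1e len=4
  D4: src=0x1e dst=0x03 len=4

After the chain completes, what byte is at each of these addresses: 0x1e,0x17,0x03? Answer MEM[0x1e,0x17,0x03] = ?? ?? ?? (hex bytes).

MEM[0x1e,0x17,0x03] = 86 d4 86

  after D0: wrote 4B at 0x13 = 3d74cdd9
  after D1: wrote 4B at 0x11 = 3781723d
  after D2: wrote 6B at 0x12 = 780928288ed4
  after D3: wrote 4B at 0x1e = 86ea13fc
  after D4: wrote 4B at 0x03 = 86ea13fc
query mem[0x1e]=0x86, mem[0x17]=0xd4, mem[0x03]=0x86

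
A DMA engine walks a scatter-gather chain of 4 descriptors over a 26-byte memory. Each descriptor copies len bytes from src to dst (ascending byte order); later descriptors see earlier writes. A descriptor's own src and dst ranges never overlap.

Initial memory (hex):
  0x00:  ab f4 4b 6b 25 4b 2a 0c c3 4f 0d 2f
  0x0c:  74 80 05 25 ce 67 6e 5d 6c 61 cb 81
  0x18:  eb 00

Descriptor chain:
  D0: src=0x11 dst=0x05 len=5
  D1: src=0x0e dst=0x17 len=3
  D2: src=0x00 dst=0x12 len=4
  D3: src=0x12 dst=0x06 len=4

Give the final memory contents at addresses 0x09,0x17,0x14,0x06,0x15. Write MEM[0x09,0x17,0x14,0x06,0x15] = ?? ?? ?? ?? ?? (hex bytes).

MEM[0x09,0x17,0x14,0x06,0x15] = 6b 05 4b ab 6b

[0] 0x11->0x05 len=5 : 67 6e 5d 6c 61
[1] 0x0e->0x17 len=3 : 05 25 ce
[2] 0x00->0x12 len=4 : ab f4 4b 6b
[3] 0x12->0x06 len=4 : ab f4 4b 6b
query mem[0x09]=0x6b, mem[0x17]=0x05, mem[0x14]=0x4b, mem[0x06]=0xab, mem[0x15]=0x6b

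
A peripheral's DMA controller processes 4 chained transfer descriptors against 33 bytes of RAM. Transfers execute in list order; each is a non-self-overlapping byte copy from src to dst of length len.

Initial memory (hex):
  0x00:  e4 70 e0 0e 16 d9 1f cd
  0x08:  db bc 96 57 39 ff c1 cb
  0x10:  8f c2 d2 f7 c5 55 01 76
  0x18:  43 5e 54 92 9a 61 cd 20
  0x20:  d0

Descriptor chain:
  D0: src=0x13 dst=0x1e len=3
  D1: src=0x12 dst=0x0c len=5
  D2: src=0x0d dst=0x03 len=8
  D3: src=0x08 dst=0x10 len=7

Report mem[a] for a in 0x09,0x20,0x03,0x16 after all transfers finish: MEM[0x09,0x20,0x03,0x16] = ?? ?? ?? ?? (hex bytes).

MEM[0x09,0x20,0x03,0x16] = f7 55 f7 c5

  after D0: wrote 3B at 0x1e = f7c555
  after D1: wrote 5B at 0x0c = d2f7c55501
  after D2: wrote 8B at 0x03 = f7c55501c2d2f7c5
  after D3: wrote 7B at 0x10 = d2f7c557d2f7c5
query mem[0x09]=0xf7, mem[0x20]=0x55, mem[0x03]=0xf7, mem[0x16]=0xc5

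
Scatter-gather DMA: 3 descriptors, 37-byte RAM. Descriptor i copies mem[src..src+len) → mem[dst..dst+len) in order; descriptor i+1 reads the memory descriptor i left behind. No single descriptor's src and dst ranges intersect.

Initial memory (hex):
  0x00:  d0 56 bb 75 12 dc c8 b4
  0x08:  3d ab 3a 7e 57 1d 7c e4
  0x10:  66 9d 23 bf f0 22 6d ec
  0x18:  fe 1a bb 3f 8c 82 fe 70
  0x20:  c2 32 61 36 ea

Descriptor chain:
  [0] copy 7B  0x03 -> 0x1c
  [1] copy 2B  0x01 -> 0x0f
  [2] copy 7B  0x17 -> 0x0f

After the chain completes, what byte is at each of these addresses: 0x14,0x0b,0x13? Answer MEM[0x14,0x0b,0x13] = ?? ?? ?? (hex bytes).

MEM[0x14,0x0b,0x13] = 75 7e 3f

#0 dst[0x1c+7] := {0x75,0x12,0xdc,0xc8,0xb4,0x3d,0xab}
#1 dst[0x0f+2] := {0x56,0xbb}
#2 dst[0x0f+7] := {0xec,0xfe,0x1a,0xbb,0x3f,0x75,0x12}
query mem[0x14]=0x75, mem[0x0b]=0x7e, mem[0x13]=0x3f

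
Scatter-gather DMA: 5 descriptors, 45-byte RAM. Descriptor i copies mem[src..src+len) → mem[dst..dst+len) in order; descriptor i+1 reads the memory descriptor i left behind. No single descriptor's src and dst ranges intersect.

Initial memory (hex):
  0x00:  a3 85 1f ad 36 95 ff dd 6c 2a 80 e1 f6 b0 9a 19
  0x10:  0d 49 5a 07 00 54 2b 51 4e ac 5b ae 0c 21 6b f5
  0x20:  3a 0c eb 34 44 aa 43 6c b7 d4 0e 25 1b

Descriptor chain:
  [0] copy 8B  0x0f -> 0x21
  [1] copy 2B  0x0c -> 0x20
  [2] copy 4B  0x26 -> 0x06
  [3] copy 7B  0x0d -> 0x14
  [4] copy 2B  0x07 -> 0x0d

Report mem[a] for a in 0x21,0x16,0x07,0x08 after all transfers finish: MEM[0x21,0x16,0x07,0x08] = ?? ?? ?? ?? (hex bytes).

  after D0: wrote 8B at 0x21 = 190d495a0700542b
  after D1: wrote 2B at 0x20 = f6b0
  after D2: wrote 4B at 0x06 = 00542bd4
  after D3: wrote 7B at 0x14 = b09a190d495a07
  after D4: wrote 2B at 0x0d = 542b
query mem[0x21]=0xb0, mem[0x16]=0x19, mem[0x07]=0x54, mem[0x08]=0x2b

MEM[0x21,0x16,0x07,0x08] = b0 19 54 2b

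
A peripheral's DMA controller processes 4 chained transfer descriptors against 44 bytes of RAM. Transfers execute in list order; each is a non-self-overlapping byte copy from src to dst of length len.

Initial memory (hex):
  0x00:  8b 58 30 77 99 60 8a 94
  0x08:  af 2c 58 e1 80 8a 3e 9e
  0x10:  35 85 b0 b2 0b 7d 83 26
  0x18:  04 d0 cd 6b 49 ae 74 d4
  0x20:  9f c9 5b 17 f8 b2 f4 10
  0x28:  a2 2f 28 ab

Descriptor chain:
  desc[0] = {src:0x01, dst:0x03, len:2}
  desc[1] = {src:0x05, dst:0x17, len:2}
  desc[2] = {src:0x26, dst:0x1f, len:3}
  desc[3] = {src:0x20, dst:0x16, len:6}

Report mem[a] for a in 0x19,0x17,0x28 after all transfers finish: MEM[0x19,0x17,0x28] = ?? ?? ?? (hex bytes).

MEM[0x19,0x17,0x28] = 17 a2 a2

[0] 0x01->0x03 len=2 : 58 30
[1] 0x05->0x17 len=2 : 60 8a
[2] 0x26->0x1f len=3 : f4 10 a2
[3] 0x20->0x16 len=6 : 10 a2 5b 17 f8 b2
query mem[0x19]=0x17, mem[0x17]=0xa2, mem[0x28]=0xa2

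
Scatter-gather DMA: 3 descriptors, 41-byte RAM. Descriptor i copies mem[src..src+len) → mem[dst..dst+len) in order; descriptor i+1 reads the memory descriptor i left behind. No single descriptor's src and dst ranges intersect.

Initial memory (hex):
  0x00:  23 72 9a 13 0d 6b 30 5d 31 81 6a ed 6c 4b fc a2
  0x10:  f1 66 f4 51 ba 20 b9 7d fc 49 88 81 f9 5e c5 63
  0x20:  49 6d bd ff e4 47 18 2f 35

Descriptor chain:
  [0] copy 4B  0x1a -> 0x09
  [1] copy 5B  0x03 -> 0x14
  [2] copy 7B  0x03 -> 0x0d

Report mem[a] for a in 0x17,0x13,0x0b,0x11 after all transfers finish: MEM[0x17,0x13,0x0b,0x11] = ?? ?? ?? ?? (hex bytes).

MEM[0x17,0x13,0x0b,0x11] = 30 88 f9 5d

[0] 0x1a->0x09 len=4 : 88 81 f9 5e
[1] 0x03->0x14 len=5 : 13 0d 6b 30 5d
[2] 0x03->0x0d len=7 : 13 0d 6b 30 5d 31 88
query mem[0x17]=0x30, mem[0x13]=0x88, mem[0x0b]=0xf9, mem[0x11]=0x5d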